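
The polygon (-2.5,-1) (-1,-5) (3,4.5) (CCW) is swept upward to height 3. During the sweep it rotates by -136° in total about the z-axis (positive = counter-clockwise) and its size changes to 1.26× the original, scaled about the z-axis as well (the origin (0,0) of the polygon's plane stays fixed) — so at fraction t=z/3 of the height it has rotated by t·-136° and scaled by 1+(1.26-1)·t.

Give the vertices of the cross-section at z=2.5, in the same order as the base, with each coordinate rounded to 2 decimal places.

t = z/height = 2.5/3 = 0.833333
s = 1 + (scale-1)·z/height = 1 + (1.26-1)·2.5/3 = 1.216667
θ = twist·z/height = -136°·2.5/3 = -113.3333° = -1.978040 rad
cos θ = -0.396080, sin θ = -0.918216 (intermediates below are computed at full precision and shown rounded to 5 d.p.)
v1: (-2.5,-1) → rotate → (0.07198,2.69162) → ×s → (0.08758,3.27480) → (0.09,3.27)
v2: (-1,-5) → rotate → (-4.19500,2.89861) → ×s → (-5.10392,3.52665) → (-5.10,3.53)
v3: (3,4.5) → rotate → (2.94373,-4.53701) → ×s → (3.58154,-5.52003) → (3.58,-5.52)

Cross-section at z=2.5: (0.09,3.27) (-5.10,3.53) (3.58,-5.52)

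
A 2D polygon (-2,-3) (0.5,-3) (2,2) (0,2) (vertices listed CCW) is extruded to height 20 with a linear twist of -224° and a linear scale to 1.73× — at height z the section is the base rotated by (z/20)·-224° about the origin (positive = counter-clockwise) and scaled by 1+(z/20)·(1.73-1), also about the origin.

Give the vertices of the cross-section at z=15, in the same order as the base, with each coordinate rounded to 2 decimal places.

Cross-section at z=15: (2.06,5.18) (-1.72,4.38) (-2.38,-3.67) (0.64,-3.03)

t = z/height = 15/20 = 0.75
s = 1 + (scale-1)·z/height = 1 + (1.73-1)·15/20 = 1.547500
θ = twist·z/height = -224°·15/20 = -168.0000° = -2.932153 rad
cos θ = -0.978148, sin θ = -0.207912 (intermediates below are computed at full precision and shown rounded to 5 d.p.)
v1: (-2,-3) → rotate → (1.33256,3.35027) → ×s → (2.06214,5.18454) → (2.06,5.18)
v2: (0.5,-3) → rotate → (-1.11281,2.83049) → ×s → (-1.72207,4.38018) → (-1.72,4.38)
v3: (2,2) → rotate → (-1.54047,-2.37212) → ×s → (-2.38388,-3.67085) → (-2.38,-3.67)
v4: (0,2) → rotate → (0.41582,-1.95630) → ×s → (0.64349,-3.02737) → (0.64,-3.03)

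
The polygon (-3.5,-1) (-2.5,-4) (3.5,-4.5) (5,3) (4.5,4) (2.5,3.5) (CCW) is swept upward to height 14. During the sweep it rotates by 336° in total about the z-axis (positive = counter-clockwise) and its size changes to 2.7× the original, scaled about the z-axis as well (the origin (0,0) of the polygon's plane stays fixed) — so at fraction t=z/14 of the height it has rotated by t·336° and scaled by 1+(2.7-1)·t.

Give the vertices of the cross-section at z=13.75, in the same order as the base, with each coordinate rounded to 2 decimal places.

t = z/height = 13.75/14 = 0.982143
s = 1 + (scale-1)·z/height = 1 + (2.7-1)·13.75/14 = 2.669643
θ = twist·z/height = 336°·13.75/14 = 330.0000° = 5.759587 rad
cos θ = 0.866025, sin θ = -0.500000 (intermediates below are computed at full precision and shown rounded to 5 d.p.)
v1: (-3.5,-1) → rotate → (-3.53109,0.88397) → ×s → (-9.42675,2.35990) → (-9.43,2.36)
v2: (-2.5,-4) → rotate → (-4.16506,-2.21410) → ×s → (-11.11923,-5.91086) → (-11.12,-5.91)
v3: (3.5,-4.5) → rotate → (0.78109,-5.64711) → ×s → (2.08523,-15.07578) → (2.09,-15.08)
v4: (5,3) → rotate → (5.83013,0.09808) → ×s → (15.56436,0.26183) → (15.56,0.26)
v5: (4.5,4) → rotate → (5.89711,1.21410) → ×s → (15.74319,3.24122) → (15.74,3.24)
v6: (2.5,3.5) → rotate → (3.91506,1.78109) → ×s → (10.45182,4.75487) → (10.45,4.75)

Cross-section at z=13.75: (-9.43,2.36) (-11.12,-5.91) (2.09,-15.08) (15.56,0.26) (15.74,3.24) (10.45,4.75)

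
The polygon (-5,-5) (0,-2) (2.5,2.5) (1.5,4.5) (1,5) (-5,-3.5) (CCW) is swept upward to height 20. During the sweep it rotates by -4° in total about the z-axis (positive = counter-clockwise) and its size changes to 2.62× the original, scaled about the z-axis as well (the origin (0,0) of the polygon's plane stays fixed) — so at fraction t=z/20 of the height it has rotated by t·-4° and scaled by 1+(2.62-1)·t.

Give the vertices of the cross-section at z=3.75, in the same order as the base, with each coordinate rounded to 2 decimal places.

t = z/height = 3.75/20 = 0.1875
s = 1 + (scale-1)·z/height = 1 + (2.62-1)·3.75/20 = 1.303750
θ = twist·z/height = -4°·3.75/20 = -0.7500° = -0.013090 rad
cos θ = 0.999914, sin θ = -0.013090 (intermediates below are computed at full precision and shown rounded to 5 d.p.)
v1: (-5,-5) → rotate → (-5.06502,-4.93412) → ×s → (-6.60352,-6.43286) → (-6.60,-6.43)
v2: (0,-2) → rotate → (-0.02618,-1.99983) → ×s → (-0.03413,-2.60728) → (-0.03,-2.61)
v3: (2.5,2.5) → rotate → (2.53251,2.46706) → ×s → (3.30176,3.21643) → (3.30,3.22)
v4: (1.5,4.5) → rotate → (1.55877,4.47998) → ×s → (2.03225,5.84077) → (2.03,5.84)
v5: (1,5) → rotate → (1.06536,4.98648) → ×s → (1.38897,6.50113) → (1.39,6.50)
v6: (-5,-3.5) → rotate → (-5.04539,-3.43425) → ×s → (-6.57792,-4.47741) → (-6.58,-4.48)

Cross-section at z=3.75: (-6.60,-6.43) (-0.03,-2.61) (3.30,3.22) (2.03,5.84) (1.39,6.50) (-6.58,-4.48)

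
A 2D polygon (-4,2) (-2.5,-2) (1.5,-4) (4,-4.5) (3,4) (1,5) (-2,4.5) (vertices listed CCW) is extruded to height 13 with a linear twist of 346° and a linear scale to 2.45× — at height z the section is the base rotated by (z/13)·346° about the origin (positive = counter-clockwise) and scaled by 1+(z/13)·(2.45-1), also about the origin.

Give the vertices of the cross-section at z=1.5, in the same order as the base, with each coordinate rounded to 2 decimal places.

Cross-section at z=1.5: (-5.08,-1.21) (-0.74,-3.66) (4.34,-2.46) (6.95,-1.03) (-0.31,5.83) (-2.85,5.23) (-5.16,2.53)

t = z/height = 1.5/13 = 0.115385
s = 1 + (scale-1)·z/height = 1 + (2.45-1)·1.5/13 = 1.167308
θ = twist·z/height = 346°·1.5/13 = 39.9231° = 0.696789 rad
cos θ = 0.766907, sin θ = 0.641759 (intermediates below are computed at full precision and shown rounded to 5 d.p.)
v1: (-4,2) → rotate → (-4.35114,-1.03322) → ×s → (-5.07912,-1.20609) → (-5.08,-1.21)
v2: (-2.5,-2) → rotate → (-0.63375,-3.13821) → ×s → (-0.73978,-3.66326) → (-0.74,-3.66)
v3: (1.5,-4) → rotate → (3.71739,-2.10499) → ×s → (4.33934,-2.45717) → (4.34,-2.46)
v4: (4,-4.5) → rotate → (5.95554,-0.88405) → ×s → (6.95195,-1.03195) → (6.95,-1.03)
v5: (3,4) → rotate → (-0.26631,4.99290) → ×s → (-0.31087,5.82825) → (-0.31,5.83)
v6: (1,5) → rotate → (-2.44189,4.47629) → ×s → (-2.85043,5.22521) → (-2.85,5.23)
v7: (-2,4.5) → rotate → (-4.42173,2.16756) → ×s → (-5.16152,2.53021) → (-5.16,2.53)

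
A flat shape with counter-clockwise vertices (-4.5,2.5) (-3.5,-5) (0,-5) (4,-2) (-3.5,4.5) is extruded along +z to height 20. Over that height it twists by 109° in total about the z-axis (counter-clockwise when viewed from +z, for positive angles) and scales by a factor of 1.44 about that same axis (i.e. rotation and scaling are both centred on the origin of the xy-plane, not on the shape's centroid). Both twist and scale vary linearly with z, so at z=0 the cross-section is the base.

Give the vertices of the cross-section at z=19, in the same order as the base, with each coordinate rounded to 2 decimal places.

t = z/height = 19/20 = 0.95
s = 1 + (scale-1)·z/height = 1 + (1.44-1)·19/20 = 1.418000
θ = twist·z/height = 109°·19/20 = 103.5500° = 1.807288 rad
cos θ = -0.234294, sin θ = 0.972166 (intermediates below are computed at full precision and shown rounded to 5 d.p.)
v1: (-4.5,2.5) → rotate → (-1.37609,-4.96048) → ×s → (-1.95130,-7.03396) → (-1.95,-7.03)
v2: (-3.5,-5) → rotate → (5.68086,-2.23111) → ×s → (8.05546,-3.16372) → (8.06,-3.16)
v3: (0,-5) → rotate → (4.86083,1.17147) → ×s → (6.89266,1.66114) → (6.89,1.66)
v4: (4,-2) → rotate → (1.00716,4.35725) → ×s → (1.42815,6.17858) → (1.43,6.18)
v5: (-3.5,4.5) → rotate → (-3.55472,-4.45690) → ×s → (-5.04059,-6.31989) → (-5.04,-6.32)

Cross-section at z=19: (-1.95,-7.03) (8.06,-3.16) (6.89,1.66) (1.43,6.18) (-5.04,-6.32)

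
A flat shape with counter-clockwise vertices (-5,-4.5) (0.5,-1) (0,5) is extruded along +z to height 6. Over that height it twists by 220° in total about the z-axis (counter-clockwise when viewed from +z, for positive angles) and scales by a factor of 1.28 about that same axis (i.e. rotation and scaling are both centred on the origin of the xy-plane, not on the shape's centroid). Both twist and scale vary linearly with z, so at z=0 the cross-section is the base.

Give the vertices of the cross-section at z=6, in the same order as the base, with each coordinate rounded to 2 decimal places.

t = z/height = 6/6 = 1
s = 1 + (scale-1)·z/height = 1 + (1.28-1)·6/6 = 1.280000
θ = twist·z/height = 220°·6/6 = 220.0000° = 3.839724 rad
cos θ = -0.766044, sin θ = -0.642788 (intermediates below are computed at full precision and shown rounded to 5 d.p.)
v1: (-5,-4.5) → rotate → (0.93768,6.66114) → ×s → (1.20023,8.52626) → (1.20,8.53)
v2: (0.5,-1) → rotate → (-1.02581,0.44465) → ×s → (-1.31304,0.56915) → (-1.31,0.57)
v3: (0,5) → rotate → (3.21394,-3.83022) → ×s → (4.11384,-4.90268) → (4.11,-4.90)

Cross-section at z=6: (1.20,8.53) (-1.31,0.57) (4.11,-4.90)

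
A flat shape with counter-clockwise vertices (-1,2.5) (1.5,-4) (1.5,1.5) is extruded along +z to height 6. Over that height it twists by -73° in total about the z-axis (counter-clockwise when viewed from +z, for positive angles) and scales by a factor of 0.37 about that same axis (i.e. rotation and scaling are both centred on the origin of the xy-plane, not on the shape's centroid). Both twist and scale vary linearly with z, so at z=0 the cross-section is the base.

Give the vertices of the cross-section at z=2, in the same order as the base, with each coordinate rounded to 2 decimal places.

Cross-section at z=2: (0.09,2.13) (-0.22,-3.37) (1.57,0.59)

t = z/height = 2/6 = 0.333333
s = 1 + (scale-1)·z/height = 1 + (0.37-1)·2/6 = 0.790000
θ = twist·z/height = -73°·2/6 = -24.3333° = -0.424697 rad
cos θ = 0.911164, sin θ = -0.412045 (intermediates below are computed at full precision and shown rounded to 5 d.p.)
v1: (-1,2.5) → rotate → (0.11895,2.68995) → ×s → (0.09397,2.12506) → (0.09,2.13)
v2: (1.5,-4) → rotate → (-0.28143,-4.26272) → ×s → (-0.22233,-3.36755) → (-0.22,-3.37)
v3: (1.5,1.5) → rotate → (1.98481,0.74868) → ×s → (1.56800,0.59146) → (1.57,0.59)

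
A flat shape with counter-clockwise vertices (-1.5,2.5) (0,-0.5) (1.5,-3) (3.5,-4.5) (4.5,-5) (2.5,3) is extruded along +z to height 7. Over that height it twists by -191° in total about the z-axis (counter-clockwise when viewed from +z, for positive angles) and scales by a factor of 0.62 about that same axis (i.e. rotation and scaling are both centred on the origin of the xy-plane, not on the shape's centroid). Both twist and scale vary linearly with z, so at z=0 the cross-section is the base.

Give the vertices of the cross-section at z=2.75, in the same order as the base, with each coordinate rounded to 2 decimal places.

t = z/height = 2.75/7 = 0.392857
s = 1 + (scale-1)·z/height = 1 + (0.62-1)·2.75/7 = 0.850714
θ = twist·z/height = -191°·2.75/7 = -75.0357° = -1.309620 rad
cos θ = 0.258217, sin θ = -0.966087 (intermediates below are computed at full precision and shown rounded to 5 d.p.)
v1: (-1.5,2.5) → rotate → (2.02789,2.09467) → ×s → (1.72516,1.78197) → (1.73,1.78)
v2: (0,-0.5) → rotate → (-0.48304,-0.12911) → ×s → (-0.41093,-0.10983) → (-0.41,-0.11)
v3: (1.5,-3) → rotate → (-2.51094,-2.22378) → ×s → (-2.13609,-1.89180) → (-2.14,-1.89)
v4: (3.5,-4.5) → rotate → (-3.44363,-4.54328) → ×s → (-2.92955,-3.86503) → (-2.93,-3.87)
v5: (4.5,-5) → rotate → (-3.66846,-5.63848) → ×s → (-3.12081,-4.79673) → (-3.12,-4.80)
v6: (2.5,3) → rotate → (3.54380,-1.64057) → ×s → (3.01476,-1.39565) → (3.01,-1.40)

Cross-section at z=2.75: (1.73,1.78) (-0.41,-0.11) (-2.14,-1.89) (-2.93,-3.87) (-3.12,-4.80) (3.01,-1.40)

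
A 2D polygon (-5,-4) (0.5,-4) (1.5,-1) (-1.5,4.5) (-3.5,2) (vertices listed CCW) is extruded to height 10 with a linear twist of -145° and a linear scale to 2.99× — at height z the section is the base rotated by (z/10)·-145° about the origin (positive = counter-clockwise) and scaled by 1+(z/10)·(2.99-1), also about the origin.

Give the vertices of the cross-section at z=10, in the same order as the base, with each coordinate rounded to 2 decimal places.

Cross-section at z=10: (5.39,18.37) (-8.08,8.94) (-5.39,-0.12) (11.39,-8.45) (12.00,1.10)

t = z/height = 10/10 = 1
s = 1 + (scale-1)·z/height = 1 + (2.99-1)·10/10 = 2.990000
θ = twist·z/height = -145°·10/10 = -145.0000° = -2.530727 rad
cos θ = -0.819152, sin θ = -0.573576 (intermediates below are computed at full precision and shown rounded to 5 d.p.)
v1: (-5,-4) → rotate → (1.80145,6.14449) → ×s → (5.38635,18.37203) → (5.39,18.37)
v2: (0.5,-4) → rotate → (-2.70388,2.98982) → ×s → (-8.08461,8.93956) → (-8.08,8.94)
v3: (1.5,-1) → rotate → (-1.80230,-0.04121) → ×s → (-5.38889,-0.12323) → (-5.39,-0.12)
v4: (-1.5,4.5) → rotate → (3.80982,-2.82582) → ×s → (11.39137,-8.44920) → (11.39,-8.45)
v5: (-3.5,2) → rotate → (4.01419,0.36921) → ×s → (12.00241,1.10395) → (12.00,1.10)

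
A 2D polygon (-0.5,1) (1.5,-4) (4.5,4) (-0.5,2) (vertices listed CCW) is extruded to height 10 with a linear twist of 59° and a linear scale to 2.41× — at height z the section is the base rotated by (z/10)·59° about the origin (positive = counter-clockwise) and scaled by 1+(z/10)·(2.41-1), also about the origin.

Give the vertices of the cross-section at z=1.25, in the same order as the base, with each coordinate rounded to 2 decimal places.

t = z/height = 1.25/10 = 0.125
s = 1 + (scale-1)·z/height = 1 + (2.41-1)·1.25/10 = 1.176250
θ = twist·z/height = 59°·1.25/10 = 7.3750° = 0.128718 rad
cos θ = 0.991727, sin θ = 0.128363 (intermediates below are computed at full precision and shown rounded to 5 d.p.)
v1: (-0.5,1) → rotate → (-0.62423,0.92755) → ×s → (-0.73425,1.09103) → (-0.73,1.09)
v2: (1.5,-4) → rotate → (2.00104,-3.77436) → ×s → (2.35373,-4.43960) → (2.35,-4.44)
v3: (4.5,4) → rotate → (3.94932,4.54454) → ×s → (4.64539,5.34552) → (4.65,5.35)
v4: (-0.5,2) → rotate → (-0.75259,1.91927) → ×s → (-0.88523,2.25754) → (-0.89,2.26)

Cross-section at z=1.25: (-0.73,1.09) (2.35,-4.44) (4.65,5.35) (-0.89,2.26)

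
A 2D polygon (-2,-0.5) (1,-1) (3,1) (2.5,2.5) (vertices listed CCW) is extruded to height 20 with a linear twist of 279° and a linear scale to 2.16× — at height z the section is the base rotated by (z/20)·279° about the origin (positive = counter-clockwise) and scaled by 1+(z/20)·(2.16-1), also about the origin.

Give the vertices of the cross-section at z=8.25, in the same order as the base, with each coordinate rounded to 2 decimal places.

t = z/height = 8.25/20 = 0.4125
s = 1 + (scale-1)·z/height = 1 + (2.16-1)·8.25/20 = 1.478500
θ = twist·z/height = 279°·8.25/20 = 115.0875° = 2.008656 rad
cos θ = -0.424002, sin θ = 0.905661 (intermediates below are computed at full precision and shown rounded to 5 d.p.)
v1: (-2,-0.5) → rotate → (1.30083,-1.59932) → ×s → (1.92328,-2.36460) → (1.92,-2.36)
v2: (1,-1) → rotate → (0.48166,1.32966) → ×s → (0.71213,1.96591) → (0.71,1.97)
v3: (3,1) → rotate → (-2.17767,2.29298) → ×s → (-3.21968,3.39017) → (-3.22,3.39)
v4: (2.5,2.5) → rotate → (-3.32416,1.20415) → ×s → (-4.91477,1.78033) → (-4.91,1.78)

Cross-section at z=8.25: (1.92,-2.36) (0.71,1.97) (-3.22,3.39) (-4.91,1.78)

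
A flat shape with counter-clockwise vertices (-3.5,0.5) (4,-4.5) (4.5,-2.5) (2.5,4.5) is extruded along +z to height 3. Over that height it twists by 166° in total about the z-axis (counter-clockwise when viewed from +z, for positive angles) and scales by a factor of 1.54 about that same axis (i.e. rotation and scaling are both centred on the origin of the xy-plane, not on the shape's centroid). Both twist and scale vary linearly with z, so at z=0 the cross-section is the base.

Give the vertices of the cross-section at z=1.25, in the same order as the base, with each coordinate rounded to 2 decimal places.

Cross-section at z=1.25: (-2.10,-3.79) (6.89,2.62) (4.82,4.06) (-4.06,4.82)

t = z/height = 1.25/3 = 0.416667
s = 1 + (scale-1)·z/height = 1 + (1.54-1)·1.25/3 = 1.225000
θ = twist·z/height = 166°·1.25/3 = 69.1667° = 1.207186 rad
cos θ = 0.355651, sin θ = 0.934619 (intermediates below are computed at full precision and shown rounded to 5 d.p.)
v1: (-3.5,0.5) → rotate → (-1.71209,-3.09334) → ×s → (-2.09731,-3.78934) → (-2.10,-3.79)
v2: (4,-4.5) → rotate → (5.62839,2.13805) → ×s → (6.89478,2.61911) → (6.89,2.62)
v3: (4.5,-2.5) → rotate → (3.93698,3.31666) → ×s → (4.82280,4.06291) → (4.82,4.06)
v4: (2.5,4.5) → rotate → (-3.31666,3.93698) → ×s → (-4.06291,4.82280) → (-4.06,4.82)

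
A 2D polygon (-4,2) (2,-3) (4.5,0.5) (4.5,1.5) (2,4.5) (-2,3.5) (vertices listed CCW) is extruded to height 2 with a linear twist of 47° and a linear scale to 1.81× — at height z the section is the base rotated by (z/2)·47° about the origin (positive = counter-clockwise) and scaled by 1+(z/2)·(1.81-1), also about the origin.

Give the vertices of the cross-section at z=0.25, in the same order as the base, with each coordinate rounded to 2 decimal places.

Cross-section at z=0.25: (-4.61,1.74) (2.53,-3.06) (4.87,1.05) (4.76,2.15) (1.68,5.16) (-2.59,3.61)

t = z/height = 0.25/2 = 0.125
s = 1 + (scale-1)·z/height = 1 + (1.81-1)·0.25/2 = 1.101250
θ = twist·z/height = 47°·0.25/2 = 5.8750° = 0.102538 rad
cos θ = 0.994748, sin θ = 0.102359 (intermediates below are computed at full precision and shown rounded to 5 d.p.)
v1: (-4,2) → rotate → (-4.18371,1.58006) → ×s → (-4.60731,1.74004) → (-4.61,1.74)
v2: (2,-3) → rotate → (2.29657,-2.77953) → ×s → (2.52910,-3.06095) → (2.53,-3.06)
v3: (4.5,0.5) → rotate → (4.42518,0.95799) → ×s → (4.87323,1.05498) → (4.87,1.05)
v4: (4.5,1.5) → rotate → (4.32283,1.95273) → ×s → (4.76051,2.15045) → (4.76,2.15)
v5: (2,4.5) → rotate → (1.52888,4.68108) → ×s → (1.68368,5.15504) → (1.68,5.16)
v6: (-2,3.5) → rotate → (-2.34775,3.27690) → ×s → (-2.58546,3.60869) → (-2.59,3.61)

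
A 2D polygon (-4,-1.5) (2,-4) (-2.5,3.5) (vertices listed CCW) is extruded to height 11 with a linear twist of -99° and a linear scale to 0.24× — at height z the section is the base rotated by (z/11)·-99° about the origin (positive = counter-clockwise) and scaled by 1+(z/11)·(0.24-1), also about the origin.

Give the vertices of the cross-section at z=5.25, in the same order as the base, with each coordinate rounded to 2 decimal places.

t = z/height = 5.25/11 = 0.477273
s = 1 + (scale-1)·z/height = 1 + (0.24-1)·5.25/11 = 0.637273
θ = twist·z/height = -99°·5.25/11 = -47.2500° = -0.824668 rad
cos θ = 0.678801, sin θ = -0.734323 (intermediates below are computed at full precision and shown rounded to 5 d.p.)
v1: (-4,-1.5) → rotate → (-3.81669,1.91909) → ×s → (-2.43227,1.22298) → (-2.43,1.22)
v2: (2,-4) → rotate → (-1.57969,-4.18385) → ×s → (-1.00669,-2.66625) → (-1.01,-2.67)
v3: (-2.5,3.5) → rotate → (0.87313,4.21161) → ×s → (0.55642,2.68394) → (0.56,2.68)

Cross-section at z=5.25: (-2.43,1.22) (-1.01,-2.67) (0.56,2.68)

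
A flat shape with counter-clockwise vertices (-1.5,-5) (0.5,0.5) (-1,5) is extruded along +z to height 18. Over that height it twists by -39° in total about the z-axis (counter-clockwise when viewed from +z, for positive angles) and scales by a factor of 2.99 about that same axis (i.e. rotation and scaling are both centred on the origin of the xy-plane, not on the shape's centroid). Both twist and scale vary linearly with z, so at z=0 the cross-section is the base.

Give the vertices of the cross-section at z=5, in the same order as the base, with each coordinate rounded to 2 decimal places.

Cross-section at z=5: (-3.75,-7.19) (0.91,0.62) (-0.07,7.92)

t = z/height = 5/18 = 0.277778
s = 1 + (scale-1)·z/height = 1 + (2.99-1)·5/18 = 1.552778
θ = twist·z/height = -39°·5/18 = -10.8333° = -0.189077 rad
cos θ = 0.982178, sin θ = -0.187953 (intermediates below are computed at full precision and shown rounded to 5 d.p.)
v1: (-1.5,-5) → rotate → (-2.41303,-4.62896) → ×s → (-3.74690,-7.18775) → (-3.75,-7.19)
v2: (0.5,0.5) → rotate → (0.58507,0.39711) → ×s → (0.90848,0.61663) → (0.91,0.62)
v3: (-1,5) → rotate → (-0.04241,5.09884) → ×s → (-0.06586,7.91737) → (-0.07,7.92)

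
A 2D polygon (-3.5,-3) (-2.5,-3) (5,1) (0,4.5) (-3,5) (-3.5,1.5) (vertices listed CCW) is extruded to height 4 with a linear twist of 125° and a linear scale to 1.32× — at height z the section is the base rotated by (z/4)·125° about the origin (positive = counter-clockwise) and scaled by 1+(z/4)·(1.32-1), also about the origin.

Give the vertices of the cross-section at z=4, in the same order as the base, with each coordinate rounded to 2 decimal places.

Cross-section at z=4: (5.89,-1.51) (5.14,-0.43) (-4.87,4.65) (-4.87,-3.41) (-3.14,-7.03) (1.03,-4.92)

t = z/height = 4/4 = 1
s = 1 + (scale-1)·z/height = 1 + (1.32-1)·4/4 = 1.320000
θ = twist·z/height = 125°·4/4 = 125.0000° = 2.181662 rad
cos θ = -0.573576, sin θ = 0.819152 (intermediates below are computed at full precision and shown rounded to 5 d.p.)
v1: (-3.5,-3) → rotate → (4.46497,-1.14630) → ×s → (5.89377,-1.51312) → (5.89,-1.51)
v2: (-2.5,-3) → rotate → (3.89140,-0.32715) → ×s → (5.13664,-0.43184) → (5.14,-0.43)
v3: (5,1) → rotate → (-3.68703,3.52218) → ×s → (-4.86689,4.64928) → (-4.87,4.65)
v4: (0,4.5) → rotate → (-3.68618,-2.58109) → ×s → (-4.86576,-3.40704) → (-4.87,-3.41)
v5: (-3,5) → rotate → (-2.37503,-5.32534) → ×s → (-3.13504,-7.02945) → (-3.14,-7.03)
v6: (-3.5,1.5) → rotate → (0.77879,-3.72740) → ×s → (1.02800,-4.92016) → (1.03,-4.92)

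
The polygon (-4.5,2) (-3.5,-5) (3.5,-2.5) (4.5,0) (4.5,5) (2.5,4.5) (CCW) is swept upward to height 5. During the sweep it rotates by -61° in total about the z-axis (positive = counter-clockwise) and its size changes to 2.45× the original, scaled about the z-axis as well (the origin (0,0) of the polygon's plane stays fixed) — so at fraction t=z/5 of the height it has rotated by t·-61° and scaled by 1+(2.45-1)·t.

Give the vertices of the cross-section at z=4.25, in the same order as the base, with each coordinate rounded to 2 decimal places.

Cross-section at z=4.25: (-2.69,10.66) (-13.60,-0.75) (0.44,-9.59) (6.21,-7.90) (14.98,-1.01) (11.35,1.82)

t = z/height = 4.25/5 = 0.85
s = 1 + (scale-1)·z/height = 1 + (2.45-1)·4.25/5 = 2.232500
θ = twist·z/height = -61°·4.25/5 = -51.8500° = -0.904953 rad
cos θ = 0.617722, sin θ = -0.786396 (intermediates below are computed at full precision and shown rounded to 5 d.p.)
v1: (-4.5,2) → rotate → (-1.20696,4.77423) → ×s → (-2.69453,10.65846) → (-2.69,10.66)
v2: (-3.5,-5) → rotate → (-6.09401,-0.33622) → ×s → (-13.60488,-0.75062) → (-13.60,-0.75)
v3: (3.5,-2.5) → rotate → (0.19604,-4.29669) → ×s → (0.43765,-9.59237) → (0.44,-9.59)
v4: (4.5,0) → rotate → (2.77975,-3.53878) → ×s → (6.20579,-7.90033) → (6.21,-7.90)
v5: (4.5,5) → rotate → (6.71173,-0.45017) → ×s → (14.98394,-1.00501) → (14.98,-1.01)
v6: (2.5,4.5) → rotate → (5.08309,0.81376) → ×s → (11.34800,1.81672) → (11.35,1.82)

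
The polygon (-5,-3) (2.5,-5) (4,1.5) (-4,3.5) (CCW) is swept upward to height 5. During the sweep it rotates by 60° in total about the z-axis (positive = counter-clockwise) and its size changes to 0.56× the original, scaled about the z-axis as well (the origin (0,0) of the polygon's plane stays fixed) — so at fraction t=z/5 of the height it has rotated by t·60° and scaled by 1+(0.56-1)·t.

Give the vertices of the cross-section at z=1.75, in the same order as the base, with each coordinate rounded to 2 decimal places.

Cross-section at z=1.75: (-3.04,-3.89) (3.49,-3.19) (2.70,2.40) (-4.22,1.55)

t = z/height = 1.75/5 = 0.35
s = 1 + (scale-1)·z/height = 1 + (0.56-1)·1.75/5 = 0.846000
θ = twist·z/height = 60°·1.75/5 = 21.0000° = 0.366519 rad
cos θ = 0.933580, sin θ = 0.358368 (intermediates below are computed at full precision and shown rounded to 5 d.p.)
v1: (-5,-3) → rotate → (-3.59280,-4.59258) → ×s → (-3.03951,-3.88532) → (-3.04,-3.89)
v2: (2.5,-5) → rotate → (4.12579,-3.77198) → ×s → (3.49042,-3.19110) → (3.49,-3.19)
v3: (4,1.5) → rotate → (3.19677,2.83384) → ×s → (2.70447,2.39743) → (2.70,2.40)
v4: (-4,3.5) → rotate → (-4.98861,1.83406) → ×s → (-4.22036,1.55161) → (-4.22,1.55)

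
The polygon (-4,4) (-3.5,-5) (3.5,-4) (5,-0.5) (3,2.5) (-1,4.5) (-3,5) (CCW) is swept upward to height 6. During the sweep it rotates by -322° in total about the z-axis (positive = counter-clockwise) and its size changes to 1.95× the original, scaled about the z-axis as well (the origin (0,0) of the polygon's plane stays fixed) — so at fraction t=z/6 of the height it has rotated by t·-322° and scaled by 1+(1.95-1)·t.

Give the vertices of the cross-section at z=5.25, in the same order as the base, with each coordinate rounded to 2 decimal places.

t = z/height = 5.25/6 = 0.875
s = 1 + (scale-1)·z/height = 1 + (1.95-1)·5.25/6 = 1.831250
θ = twist·z/height = -322°·5.25/6 = -281.7500° = -4.917465 rad
cos θ = 0.203642, sin θ = 0.979045 (intermediates below are computed at full precision and shown rounded to 5 d.p.)
v1: (-4,4) → rotate → (-4.73075,-3.10161) → ×s → (-8.66318,-5.67983) → (-8.66,-5.68)
v2: (-3.5,-5) → rotate → (4.18248,-4.44487) → ×s → (7.65917,-8.13966) → (7.66,-8.14)
v3: (3.5,-4) → rotate → (4.62893,2.61209) → ×s → (8.47672,4.78339) → (8.48,4.78)
v4: (5,-0.5) → rotate → (1.50773,4.79341) → ×s → (2.76103,8.77793) → (2.76,8.78)
v5: (3,2.5) → rotate → (-1.83669,3.44624) → ×s → (-3.36344,6.31093) → (-3.36,6.31)
v6: (-1,4.5) → rotate → (-4.60935,-0.06266) → ×s → (-8.44087,-0.11474) → (-8.44,-0.11)
v7: (-3,5) → rotate → (-5.50615,-1.91893) → ×s → (-10.08314,-3.51404) → (-10.08,-3.51)

Cross-section at z=5.25: (-8.66,-5.68) (7.66,-8.14) (8.48,4.78) (2.76,8.78) (-3.36,6.31) (-8.44,-0.11) (-10.08,-3.51)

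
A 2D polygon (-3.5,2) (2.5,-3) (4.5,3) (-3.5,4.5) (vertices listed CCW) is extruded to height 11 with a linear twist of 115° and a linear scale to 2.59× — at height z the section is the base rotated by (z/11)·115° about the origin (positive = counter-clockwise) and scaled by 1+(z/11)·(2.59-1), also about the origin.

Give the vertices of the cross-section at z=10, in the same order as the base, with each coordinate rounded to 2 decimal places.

t = z/height = 10/11 = 0.909091
s = 1 + (scale-1)·z/height = 1 + (2.59-1)·10/11 = 2.445455
θ = twist·z/height = 115°·10/11 = 104.5455° = 1.824662 rad
cos θ = -0.251148, sin θ = 0.967949 (intermediates below are computed at full precision and shown rounded to 5 d.p.)
v1: (-3.5,2) → rotate → (-1.05688,-3.89012) → ×s → (-2.58455,-9.51310) → (-2.58,-9.51)
v2: (2.5,-3) → rotate → (2.27598,3.17332) → ×s → (5.56580,7.76020) → (5.57,7.76)
v3: (4.5,3) → rotate → (-4.03401,3.60233) → ×s → (-9.86499,8.80932) → (-9.86,8.81)
v4: (-3.5,4.5) → rotate → (-3.47675,-4.51799) → ×s → (-8.50224,-11.04853) → (-8.50,-11.05)

Cross-section at z=10: (-2.58,-9.51) (5.57,7.76) (-9.86,8.81) (-8.50,-11.05)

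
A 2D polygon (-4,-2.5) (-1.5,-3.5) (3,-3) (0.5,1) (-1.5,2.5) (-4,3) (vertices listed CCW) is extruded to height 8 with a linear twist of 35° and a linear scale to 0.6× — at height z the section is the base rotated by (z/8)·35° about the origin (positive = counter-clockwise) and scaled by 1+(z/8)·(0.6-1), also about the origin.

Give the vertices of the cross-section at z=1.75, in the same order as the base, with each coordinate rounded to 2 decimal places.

t = z/height = 1.75/8 = 0.21875
s = 1 + (scale-1)·z/height = 1 + (0.6-1)·1.75/8 = 0.912500
θ = twist·z/height = 35°·1.75/8 = 7.6563° = 0.133627 rad
cos θ = 0.991085, sin θ = 0.133229 (intermediates below are computed at full precision and shown rounded to 5 d.p.)
v1: (-4,-2.5) → rotate → (-3.63127,-3.01063) → ×s → (-3.31353,-2.74720) → (-3.31,-2.75)
v2: (-1.5,-3.5) → rotate → (-1.02032,-3.66864) → ×s → (-0.93105,-3.34764) → (-0.93,-3.35)
v3: (3,-3) → rotate → (3.37294,-2.57357) → ×s → (3.07781,-2.34838) → (3.08,-2.35)
v4: (0.5,1) → rotate → (0.36231,1.05770) → ×s → (0.33061,0.96515) → (0.33,0.97)
v5: (-1.5,2.5) → rotate → (-1.81970,2.27787) → ×s → (-1.66048,2.07856) → (-1.66,2.08)
v6: (-4,3) → rotate → (-4.36403,2.44034) → ×s → (-3.98218,2.22681) → (-3.98,2.23)

Cross-section at z=1.75: (-3.31,-2.75) (-0.93,-3.35) (3.08,-2.35) (0.33,0.97) (-1.66,2.08) (-3.98,2.23)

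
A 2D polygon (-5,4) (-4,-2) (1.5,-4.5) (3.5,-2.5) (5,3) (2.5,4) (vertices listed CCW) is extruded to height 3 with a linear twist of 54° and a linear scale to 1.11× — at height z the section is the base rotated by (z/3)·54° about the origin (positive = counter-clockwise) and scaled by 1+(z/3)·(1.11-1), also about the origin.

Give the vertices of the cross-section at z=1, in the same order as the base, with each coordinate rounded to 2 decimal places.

Cross-section at z=1: (-6.21,2.34) (-3.30,-3.25) (2.92,-3.96) (4.25,-1.34) (3.97,4.56) (1.18,4.74)

t = z/height = 1/3 = 0.333333
s = 1 + (scale-1)·z/height = 1 + (1.11-1)·1/3 = 1.036667
θ = twist·z/height = 54°·1/3 = 18.0000° = 0.314159 rad
cos θ = 0.951057, sin θ = 0.309017 (intermediates below are computed at full precision and shown rounded to 5 d.p.)
v1: (-5,4) → rotate → (-5.99135,2.25914) → ×s → (-6.21103,2.34198) → (-6.21,2.34)
v2: (-4,-2) → rotate → (-3.18619,-3.13818) → ×s → (-3.30302,-3.25325) → (-3.30,-3.25)
v3: (1.5,-4.5) → rotate → (2.81716,-3.81623) → ×s → (2.92046,-3.95616) → (2.92,-3.96)
v4: (3.5,-2.5) → rotate → (4.10124,-1.29608) → ×s → (4.25162,-1.34360) → (4.25,-1.34)
v5: (5,3) → rotate → (3.82823,4.39825) → ×s → (3.96860,4.55952) → (3.97,4.56)
v6: (2.5,4) → rotate → (1.14157,4.57677) → ×s → (1.18343,4.74458) → (1.18,4.74)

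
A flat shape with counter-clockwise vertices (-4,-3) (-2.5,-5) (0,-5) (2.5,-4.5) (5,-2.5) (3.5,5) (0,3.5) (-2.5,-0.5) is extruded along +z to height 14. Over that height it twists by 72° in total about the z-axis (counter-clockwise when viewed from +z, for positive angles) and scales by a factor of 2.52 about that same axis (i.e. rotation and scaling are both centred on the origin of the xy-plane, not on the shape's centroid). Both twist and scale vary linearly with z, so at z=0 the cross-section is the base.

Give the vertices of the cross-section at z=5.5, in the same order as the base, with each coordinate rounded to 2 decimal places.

t = z/height = 5.5/14 = 0.392857
s = 1 + (scale-1)·z/height = 1 + (2.52-1)·5.5/14 = 1.597143
θ = twist·z/height = 72°·5.5/14 = 28.2857° = 0.493679 rad
cos θ = 0.880596, sin θ = 0.473869 (intermediates below are computed at full precision and shown rounded to 5 d.p.)
v1: (-4,-3) → rotate → (-2.10078,-4.53726) → ×s → (-3.35524,-7.24665) → (-3.36,-7.25)
v2: (-2.5,-5) → rotate → (0.16785,-5.58765) → ×s → (0.26809,-8.92427) → (0.27,-8.92)
v3: (0,-5) → rotate → (2.36934,-4.40298) → ×s → (3.78418,-7.03218) → (3.78,-7.03)
v4: (2.5,-4.5) → rotate → (4.33390,-2.77801) → ×s → (6.92185,-4.43688) → (6.92,-4.44)
v5: (5,-2.5) → rotate → (5.58765,0.16785) → ×s → (8.92427,0.26809) → (8.92,0.27)
v6: (3.5,5) → rotate → (0.71274,6.06152) → ×s → (1.13835,9.68111) → (1.14,9.68)
v7: (0,3.5) → rotate → (-1.65854,3.08208) → ×s → (-2.64893,4.92253) → (-2.65,4.92)
v8: (-2.5,-0.5) → rotate → (-1.96455,-1.62497) → ×s → (-3.13767,-2.59531) → (-3.14,-2.60)

Cross-section at z=5.5: (-3.36,-7.25) (0.27,-8.92) (3.78,-7.03) (6.92,-4.44) (8.92,0.27) (1.14,9.68) (-2.65,4.92) (-3.14,-2.60)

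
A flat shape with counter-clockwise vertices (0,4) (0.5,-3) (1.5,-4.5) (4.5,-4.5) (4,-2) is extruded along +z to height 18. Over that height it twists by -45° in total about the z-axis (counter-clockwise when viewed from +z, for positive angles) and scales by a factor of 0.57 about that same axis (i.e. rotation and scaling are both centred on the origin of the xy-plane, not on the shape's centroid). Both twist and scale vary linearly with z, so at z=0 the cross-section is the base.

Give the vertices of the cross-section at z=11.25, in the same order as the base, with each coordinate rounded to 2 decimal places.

t = z/height = 11.25/18 = 0.625
s = 1 + (scale-1)·z/height = 1 + (0.57-1)·11.25/18 = 0.731250
θ = twist·z/height = -45°·11.25/18 = -28.1250° = -0.490874 rad
cos θ = 0.881921, sin θ = -0.471397 (intermediates below are computed at full precision and shown rounded to 5 d.p.)
v1: (0,4) → rotate → (1.88559,3.52769) → ×s → (1.37884,2.57962) → (1.38,2.58)
v2: (0.5,-3) → rotate → (-0.97323,-2.88146) → ×s → (-0.71167,-2.10707) → (-0.71,-2.11)
v3: (1.5,-4.5) → rotate → (-0.79840,-4.67574) → ×s → (-0.58383,-3.41914) → (-0.58,-3.42)
v4: (4.5,-4.5) → rotate → (1.84736,-6.08993) → ×s → (1.35088,-4.45326) → (1.35,-4.45)
v5: (4,-2) → rotate → (2.58489,-3.64943) → ×s → (1.89020,-2.66865) → (1.89,-2.67)

Cross-section at z=11.25: (1.38,2.58) (-0.71,-2.11) (-0.58,-3.42) (1.35,-4.45) (1.89,-2.67)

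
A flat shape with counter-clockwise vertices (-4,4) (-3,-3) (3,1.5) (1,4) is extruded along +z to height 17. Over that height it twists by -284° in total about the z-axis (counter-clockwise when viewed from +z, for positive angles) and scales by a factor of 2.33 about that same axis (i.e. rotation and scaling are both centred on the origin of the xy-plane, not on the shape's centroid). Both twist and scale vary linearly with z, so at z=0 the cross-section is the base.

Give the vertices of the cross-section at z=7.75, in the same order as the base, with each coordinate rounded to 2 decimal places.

t = z/height = 7.75/17 = 0.455882
s = 1 + (scale-1)·z/height = 1 + (2.33-1)·7.75/17 = 1.606324
θ = twist·z/height = -284°·7.75/17 = -129.4706° = -2.259688 rad
cos θ = -0.635682, sin θ = -0.771951 (intermediates below are computed at full precision and shown rounded to 5 d.p.)
v1: (-4,4) → rotate → (5.63053,0.54508) → ×s → (9.04446,0.87557) → (9.04,0.88)
v2: (-3,-3) → rotate → (-0.40881,4.22290) → ×s → (-0.65668,6.78334) → (-0.66,6.78)
v3: (3,1.5) → rotate → (-0.74912,-3.26938) → ×s → (-1.20333,-5.25168) → (-1.20,-5.25)
v4: (1,4) → rotate → (2.45212,-3.31468) → ×s → (3.93890,-5.32445) → (3.94,-5.32)

Cross-section at z=7.75: (9.04,0.88) (-0.66,6.78) (-1.20,-5.25) (3.94,-5.32)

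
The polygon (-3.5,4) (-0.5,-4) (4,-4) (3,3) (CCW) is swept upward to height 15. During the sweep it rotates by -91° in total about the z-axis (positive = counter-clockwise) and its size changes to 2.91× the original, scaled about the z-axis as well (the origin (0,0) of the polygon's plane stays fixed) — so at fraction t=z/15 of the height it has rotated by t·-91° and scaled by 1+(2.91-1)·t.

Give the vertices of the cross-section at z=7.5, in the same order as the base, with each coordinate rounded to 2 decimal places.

Cross-section at z=7.5: (0.78,10.36) (-6.26,-4.78) (-0.10,-11.06) (8.29,-0.07)

t = z/height = 7.5/15 = 0.5
s = 1 + (scale-1)·z/height = 1 + (2.91-1)·7.5/15 = 1.955000
θ = twist·z/height = -91°·7.5/15 = -45.5000° = -0.794125 rad
cos θ = 0.700909, sin θ = -0.713250 (intermediates below are computed at full precision and shown rounded to 5 d.p.)
v1: (-3.5,4) → rotate → (0.39982,5.30001) → ×s → (0.78165,10.36153) → (0.78,10.36)
v2: (-0.5,-4) → rotate → (-3.20346,-2.44701) → ×s → (-6.26276,-4.78391) → (-6.26,-4.78)
v3: (4,-4) → rotate → (-0.04936,-5.65664) → ×s → (-0.09651,-11.05873) → (-0.10,-11.06)
v4: (3,3) → rotate → (4.24248,-0.03702) → ×s → (8.29405,-0.07238) → (8.29,-0.07)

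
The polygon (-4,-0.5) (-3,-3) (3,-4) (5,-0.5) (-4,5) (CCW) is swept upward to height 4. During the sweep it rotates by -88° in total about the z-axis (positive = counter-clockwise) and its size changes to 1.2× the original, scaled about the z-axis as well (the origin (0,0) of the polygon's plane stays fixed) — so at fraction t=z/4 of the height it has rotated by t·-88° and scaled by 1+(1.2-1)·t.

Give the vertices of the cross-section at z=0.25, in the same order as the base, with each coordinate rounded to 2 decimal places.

Cross-section at z=0.25: (-4.08,-0.12) (-3.31,-2.73) (2.64,-4.32) (4.99,-0.99) (-3.55,5.43)

t = z/height = 0.25/4 = 0.0625
s = 1 + (scale-1)·z/height = 1 + (1.2-1)·0.25/4 = 1.012500
θ = twist·z/height = -88°·0.25/4 = -5.5000° = -0.095993 rad
cos θ = 0.995396, sin θ = -0.095846 (intermediates below are computed at full precision and shown rounded to 5 d.p.)
v1: (-4,-0.5) → rotate → (-4.02951,-0.11432) → ×s → (-4.07988,-0.11574) → (-4.08,-0.12)
v2: (-3,-3) → rotate → (-3.27373,-2.69865) → ×s → (-3.31465,-2.73238) → (-3.31,-2.73)
v3: (3,-4) → rotate → (2.60281,-4.26912) → ×s → (2.63534,-4.32249) → (2.64,-4.32)
v4: (5,-0.5) → rotate → (4.92906,-0.97693) → ×s → (4.99067,-0.98914) → (4.99,-0.99)
v5: (-4,5) → rotate → (-3.50236,5.36036) → ×s → (-3.54614,5.42737) → (-3.55,5.43)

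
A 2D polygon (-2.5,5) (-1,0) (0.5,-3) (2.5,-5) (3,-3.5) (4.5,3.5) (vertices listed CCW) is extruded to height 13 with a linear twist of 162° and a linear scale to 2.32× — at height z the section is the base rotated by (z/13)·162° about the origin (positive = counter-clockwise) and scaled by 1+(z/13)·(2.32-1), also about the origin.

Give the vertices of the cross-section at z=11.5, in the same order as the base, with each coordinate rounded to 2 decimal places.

Cross-section at z=11.5: (-2.13,-11.93) (1.74,-1.30) (3.02,5.86) (2.13,11.93) (-0.68,9.97) (-12.36,-0.26)

t = z/height = 11.5/13 = 0.884615
s = 1 + (scale-1)·z/height = 1 + (2.32-1)·11.5/13 = 2.167692
θ = twist·z/height = 162°·11.5/13 = 143.3077° = 2.501191 rad
cos θ = -0.801856, sin θ = 0.597517 (intermediates below are computed at full precision and shown rounded to 5 d.p.)
v1: (-2.5,5) → rotate → (-0.98295,-5.50307) → ×s → (-2.13073,-11.92897) → (-2.13,-11.93)
v2: (-1,0) → rotate → (0.80186,-0.59752) → ×s → (1.73818,-1.29523) → (1.74,-1.30)
v3: (0.5,-3) → rotate → (1.39162,2.70433) → ×s → (3.01661,5.86215) → (3.02,5.86)
v4: (2.5,-5) → rotate → (0.98295,5.50307) → ×s → (2.13073,11.92897) → (2.13,11.93)
v5: (3,-3.5) → rotate → (-0.31426,4.59905) → ×s → (-0.68121,9.96932) → (-0.68,9.97)
v6: (4.5,3.5) → rotate → (-5.69966,-0.11767) → ×s → (-12.35511,-0.25507) → (-12.36,-0.26)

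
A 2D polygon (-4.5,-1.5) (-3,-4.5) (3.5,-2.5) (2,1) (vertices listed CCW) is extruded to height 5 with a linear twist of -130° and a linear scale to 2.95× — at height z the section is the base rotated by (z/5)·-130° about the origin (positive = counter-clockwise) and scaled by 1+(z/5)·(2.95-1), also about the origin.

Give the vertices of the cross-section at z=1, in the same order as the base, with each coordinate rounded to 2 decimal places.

Cross-section at z=1: (-6.54,0.87) (-6.49,-3.79) (2.85,-5.26) (3.11,0.03)

t = z/height = 1/5 = 0.2
s = 1 + (scale-1)·z/height = 1 + (2.95-1)·1/5 = 1.390000
θ = twist·z/height = -130°·1/5 = -26.0000° = -0.453786 rad
cos θ = 0.898794, sin θ = -0.438371 (intermediates below are computed at full precision and shown rounded to 5 d.p.)
v1: (-4.5,-1.5) → rotate → (-4.70213,0.62448) → ×s → (-6.53596,0.86803) → (-6.54,0.87)
v2: (-3,-4.5) → rotate → (-4.66905,-2.72946) → ×s → (-6.48998,-3.79395) → (-6.49,-3.79)
v3: (3.5,-2.5) → rotate → (2.04985,-3.78128) → ×s → (2.84929,-5.25598) → (2.85,-5.26)
v4: (2,1) → rotate → (2.23596,0.02205) → ×s → (3.10798,0.03065) → (3.11,0.03)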